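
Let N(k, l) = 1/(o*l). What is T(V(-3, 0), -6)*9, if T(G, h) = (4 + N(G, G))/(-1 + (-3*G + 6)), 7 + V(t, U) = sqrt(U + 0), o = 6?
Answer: 501/364 ≈ 1.3764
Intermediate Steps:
V(t, U) = -7 + sqrt(U) (V(t, U) = -7 + sqrt(U + 0) = -7 + sqrt(U))
N(k, l) = 1/(6*l)
T(G, h) = (4 + 1/(6*G))/(5 - 3*G) (T(G, h) = (4 + 1/(6*G))/(-1 + (-3*G + 6)) = (4 + 1/(6*G))/(-1 + (6 - 3*G)) = (4 + 1/(6*G))/(5 - 3*G))
T(V(-3, 0), -6)*9 = ((-1 - 24*(-7 + sqrt(0)))/(6*(-7 + sqrt(0))*(-5 + 3*(-7 + sqrt(0)))))*9 = ((-1 - 24*(-7 + 0))/(6*(-7 + 0)*(-5 + 3*(-7 + 0))))*9 = ((1/6)*(-1 - 24*(-7))/(-7*(-5 + 3*(-7))))*9 = ((1/6)*(-1/7)*(-1 + 168)/(-5 - 21))*9 = ((1/6)*(-1/7)*167/(-26))*9 = ((1/6)*(-1/7)*(-1/26)*167)*9 = (167/1092)*9 = 501/364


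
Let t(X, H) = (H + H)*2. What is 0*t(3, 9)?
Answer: 0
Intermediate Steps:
t(X, H) = 4*H (t(X, H) = (2*H)*2 = 4*H)
0*t(3, 9) = 0*(4*9) = 0*36 = 0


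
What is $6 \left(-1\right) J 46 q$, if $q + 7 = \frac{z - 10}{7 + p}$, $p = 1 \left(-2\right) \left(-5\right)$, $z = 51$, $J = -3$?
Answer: $- \frac{64584}{17} \approx -3799.1$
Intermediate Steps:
$p = 10$ ($p = \left(-2\right) \left(-5\right) = 10$)
$q = - \frac{78}{17}$ ($q = -7 + \frac{51 - 10}{7 + 10} = -7 + \frac{41}{17} = - \frac{78}{17} \approx -4.5882$)
$6 \left(-1\right) J 46 q = 6 \left(-1\right) \left(-3\right) 46 \left(- \frac{78}{17}\right) = \left(-6\right) \left(-3\right) 46 \left(- \frac{78}{17}\right) = 18 \cdot 46 \left(- \frac{78}{17}\right) = 828 \left(- \frac{78}{17}\right) = - \frac{64584}{17}$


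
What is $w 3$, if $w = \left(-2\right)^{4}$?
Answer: $48$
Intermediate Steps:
$w = 16$
$w 3 = 16 \cdot 3 = 48$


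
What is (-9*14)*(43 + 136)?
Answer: -22554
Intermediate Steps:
(-9*14)*(43 + 136) = -126*179 = -22554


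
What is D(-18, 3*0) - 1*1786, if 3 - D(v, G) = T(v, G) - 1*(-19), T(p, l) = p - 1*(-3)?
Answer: -1787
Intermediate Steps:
T(p, l) = 3 + p (T(p, l) = p + 3 = 3 + p)
D(v, G) = -19 - v (D(v, G) = 3 - ((3 + v) - 1*(-19)) = 3 - ((3 + v) + 19) = 3 - (22 + v) = 3 + (-22 - v) = -19 - v)
D(-18, 3*0) - 1*1786 = (-19 - 1*(-18)) - 1*1786 = (-19 + 18) - 1786 = -1 - 1786 = -1787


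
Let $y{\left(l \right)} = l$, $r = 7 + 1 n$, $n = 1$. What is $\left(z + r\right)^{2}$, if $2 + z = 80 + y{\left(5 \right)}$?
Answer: $8281$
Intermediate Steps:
$r = 8$ ($r = 7 + 1 \cdot 1 = 7 + 1 = 8$)
$z = 83$ ($z = -2 + \left(80 + 5\right) = -2 + 85 = 83$)
$\left(z + r\right)^{2} = \left(83 + 8\right)^{2} = 91^{2} = 8281$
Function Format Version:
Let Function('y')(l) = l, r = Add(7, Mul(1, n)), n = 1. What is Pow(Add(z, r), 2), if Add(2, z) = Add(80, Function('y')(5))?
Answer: 8281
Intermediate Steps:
r = 8 (r = Add(7, Mul(1, 1)) = Add(7, 1) = 8)
z = 83 (z = Add(-2, Add(80, 5)) = Add(-2, 85) = 83)
Pow(Add(z, r), 2) = Pow(Add(83, 8), 2) = Pow(91, 2) = 8281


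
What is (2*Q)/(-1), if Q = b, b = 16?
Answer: -32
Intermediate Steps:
Q = 16
(2*Q)/(-1) = (2*16)/(-1) = 32*(-1) = -32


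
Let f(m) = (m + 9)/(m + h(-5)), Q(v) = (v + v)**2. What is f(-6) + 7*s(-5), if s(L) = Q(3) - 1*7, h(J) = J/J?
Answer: 1012/5 ≈ 202.40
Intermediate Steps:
h(J) = 1
Q(v) = 4*v**2 (Q(v) = (2*v)**2 = 4*v**2)
f(m) = (9 + m)/(1 + m) (f(m) = (m + 9)/(m + 1) = (9 + m)/(1 + m))
s(L) = 29 (s(L) = 4*3**2 - 1*7 = 4*9 - 7 = 36 - 7 = 29)
f(-6) + 7*s(-5) = (9 - 6)/(1 - 6) + 7*29 = 3/(-5) + 203 = -1/5*3 + 203 = -3/5 + 203 = 1012/5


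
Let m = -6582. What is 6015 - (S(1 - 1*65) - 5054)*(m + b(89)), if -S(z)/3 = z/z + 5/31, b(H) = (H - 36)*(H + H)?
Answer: 14429959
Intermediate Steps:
b(H) = 2*H*(-36 + H) (b(H) = (-36 + H)*(2*H) = 2*H*(-36 + H))
S(z) = -108/31 (S(z) = -3*(z/z + 5/31) = -3*(1 + 5*(1/31)) = -3*(1 + 5/31) = -3*36/31 = -108/31)
6015 - (S(1 - 1*65) - 5054)*(m + b(89)) = 6015 - (-108/31 - 5054)*(-6582 + 2*89*(-36 + 89)) = 6015 - (-156782)*(-6582 + 2*89*53)/31 = 6015 - (-156782)*(-6582 + 9434)/31 = 6015 - (-156782)*2852/31 = 6015 - 1*(-14423944) = 6015 + 14423944 = 14429959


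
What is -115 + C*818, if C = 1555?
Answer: 1271875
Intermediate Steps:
-115 + C*818 = -115 + 1555*818 = -115 + 1271990 = 1271875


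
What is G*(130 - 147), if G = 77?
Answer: -1309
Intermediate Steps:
G*(130 - 147) = 77*(130 - 147) = 77*(-17) = -1309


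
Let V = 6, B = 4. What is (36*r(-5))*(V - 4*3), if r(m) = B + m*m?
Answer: -6264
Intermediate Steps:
r(m) = 4 + m² (r(m) = 4 + m*m = 4 + m²)
(36*r(-5))*(V - 4*3) = (36*(4 + (-5)²))*(6 - 4*3) = (36*(4 + 25))*(6 - 12) = (36*29)*(-6) = 1044*(-6) = -6264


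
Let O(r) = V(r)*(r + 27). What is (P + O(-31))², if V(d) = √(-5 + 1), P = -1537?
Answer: 2362305 + 24592*I ≈ 2.3623e+6 + 24592.0*I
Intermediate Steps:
V(d) = 2*I (V(d) = √(-4) = 2*I)
O(r) = 2*I*(27 + r) (O(r) = (2*I)*(r + 27) = (2*I)*(27 + r) = 2*I*(27 + r))
(P + O(-31))² = (-1537 + 2*I*(27 - 31))² = (-1537 + 2*I*(-4))² = (-1537 - 8*I)²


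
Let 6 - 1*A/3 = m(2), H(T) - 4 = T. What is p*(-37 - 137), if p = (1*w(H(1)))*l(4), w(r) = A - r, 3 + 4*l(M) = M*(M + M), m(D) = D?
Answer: -17661/2 ≈ -8830.5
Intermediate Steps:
H(T) = 4 + T
A = 12 (A = 18 - 3*2 = 18 - 6 = 12)
l(M) = -¾ + M²/2 (l(M) = -¾ + (M*(M + M))/4 = -¾ + (M*(2*M))/4 = -¾ + (2*M²)/4 = -¾ + M²/2)
w(r) = 12 - r
p = 203/4 (p = (1*(12 - (4 + 1)))*(-¾ + (½)*4²) = (1*(12 - 1*5))*(-¾ + (½)*16) = (1*(12 - 5))*(-¾ + 8) = (1*7)*(29/4) = 7*(29/4) = 203/4 ≈ 50.750)
p*(-37 - 137) = 203*(-37 - 137)/4 = (203/4)*(-174) = -17661/2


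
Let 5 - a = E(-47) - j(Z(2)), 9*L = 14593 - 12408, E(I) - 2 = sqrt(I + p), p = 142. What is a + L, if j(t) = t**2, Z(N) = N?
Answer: 2248/9 - sqrt(95) ≈ 240.03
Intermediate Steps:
E(I) = 2 + sqrt(142 + I) (E(I) = 2 + sqrt(I + 142) = 2 + sqrt(142 + I))
L = 2185/9 (L = (14593 - 12408)/9 = (1/9)*2185 = 2185/9 ≈ 242.78)
a = 7 - sqrt(95) (a = 5 - ((2 + sqrt(142 - 47)) - 1*2**2) = 5 - ((2 + sqrt(95)) - 1*4) = 5 - ((2 + sqrt(95)) - 4) = 5 - (-2 + sqrt(95)) = 5 + (2 - sqrt(95)) = 7 - sqrt(95) ≈ -2.7468)
a + L = (7 - sqrt(95)) + 2185/9 = 2248/9 - sqrt(95)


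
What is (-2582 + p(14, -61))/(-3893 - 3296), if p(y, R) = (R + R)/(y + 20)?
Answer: 43955/122213 ≈ 0.35966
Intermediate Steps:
p(y, R) = 2*R/(20 + y) (p(y, R) = (2*R)/(20 + y) = 2*R/(20 + y))
(-2582 + p(14, -61))/(-3893 - 3296) = (-2582 + 2*(-61)/(20 + 14))/(-3893 - 3296) = (-2582 + 2*(-61)/34)/(-7189) = (-2582 + 2*(-61)*(1/34))*(-1/7189) = (-2582 - 61/17)*(-1/7189) = -43955/17*(-1/7189) = 43955/122213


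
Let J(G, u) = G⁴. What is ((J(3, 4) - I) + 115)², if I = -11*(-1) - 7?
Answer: 36864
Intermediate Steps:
I = 4 (I = 11 - 7 = 4)
((J(3, 4) - I) + 115)² = ((3⁴ - 1*4) + 115)² = ((81 - 4) + 115)² = (77 + 115)² = 192² = 36864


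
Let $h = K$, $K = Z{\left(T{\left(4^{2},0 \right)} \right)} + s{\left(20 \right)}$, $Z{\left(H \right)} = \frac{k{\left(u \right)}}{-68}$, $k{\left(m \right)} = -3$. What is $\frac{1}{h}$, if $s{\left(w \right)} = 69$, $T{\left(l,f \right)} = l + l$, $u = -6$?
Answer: $\frac{68}{4695} \approx 0.014483$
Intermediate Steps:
$T{\left(l,f \right)} = 2 l$
$Z{\left(H \right)} = \frac{3}{68}$ ($Z{\left(H \right)} = - \frac{3}{-68} = \left(-3\right) \left(- \frac{1}{68}\right) = \frac{3}{68}$)
$K = \frac{4695}{68}$ ($K = \frac{3}{68} + 69 = \frac{4695}{68} \approx 69.044$)
$h = \frac{4695}{68} \approx 69.044$
$\frac{1}{h} = \frac{1}{\frac{4695}{68}} = \frac{68}{4695}$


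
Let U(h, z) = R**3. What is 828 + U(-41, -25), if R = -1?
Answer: 827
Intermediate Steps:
U(h, z) = -1 (U(h, z) = (-1)**3 = -1)
828 + U(-41, -25) = 828 - 1 = 827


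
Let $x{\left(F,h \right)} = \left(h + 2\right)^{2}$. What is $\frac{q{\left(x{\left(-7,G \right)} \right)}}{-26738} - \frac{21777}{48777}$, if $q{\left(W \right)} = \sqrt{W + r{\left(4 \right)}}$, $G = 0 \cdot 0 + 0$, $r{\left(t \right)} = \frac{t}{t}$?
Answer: $- \frac{7259}{16259} - \frac{\sqrt{5}}{26738} \approx -0.44654$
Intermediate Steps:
$r{\left(t \right)} = 1$
$G = 0$ ($G = 0 + 0 = 0$)
$x{\left(F,h \right)} = \left(2 + h\right)^{2}$
$q{\left(W \right)} = \sqrt{1 + W}$ ($q{\left(W \right)} = \sqrt{W + 1} = \sqrt{1 + W}$)
$\frac{q{\left(x{\left(-7,G \right)} \right)}}{-26738} - \frac{21777}{48777} = \frac{\sqrt{1 + \left(2 + 0\right)^{2}}}{-26738} - \frac{21777}{48777} = \sqrt{1 + 2^{2}} \left(- \frac{1}{26738}\right) - \frac{7259}{16259} = \sqrt{1 + 4} \left(- \frac{1}{26738}\right) - \frac{7259}{16259} = \sqrt{5} \left(- \frac{1}{26738}\right) - \frac{7259}{16259} = - \frac{\sqrt{5}}{26738} - \frac{7259}{16259} = - \frac{7259}{16259} - \frac{\sqrt{5}}{26738}$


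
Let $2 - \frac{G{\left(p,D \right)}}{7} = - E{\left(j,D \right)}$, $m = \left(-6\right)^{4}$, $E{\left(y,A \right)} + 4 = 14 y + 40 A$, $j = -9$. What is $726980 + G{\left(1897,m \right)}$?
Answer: $1088964$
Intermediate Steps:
$E{\left(y,A \right)} = -4 + 14 y + 40 A$ ($E{\left(y,A \right)} = -4 + \left(14 y + 40 A\right) = -4 + 14 y + 40 A$)
$m = 1296$
$G{\left(p,D \right)} = -896 + 280 D$ ($G{\left(p,D \right)} = 14 - 7 \left(- (-4 + 14 \left(-9\right) + 40 D)\right) = 14 - 7 \left(- (-4 - 126 + 40 D)\right) = 14 - 7 \left(- (-130 + 40 D)\right) = 14 - 7 \left(130 - 40 D\right) = 14 + \left(-910 + 280 D\right) = -896 + 280 D$)
$726980 + G{\left(1897,m \right)} = 726980 + \left(-896 + 280 \cdot 1296\right) = 726980 + \left(-896 + 362880\right) = 726980 + 361984 = 1088964$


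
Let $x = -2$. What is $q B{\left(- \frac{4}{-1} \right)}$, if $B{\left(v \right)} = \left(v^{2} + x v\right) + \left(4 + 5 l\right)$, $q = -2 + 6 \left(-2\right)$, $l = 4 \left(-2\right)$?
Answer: $392$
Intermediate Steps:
$l = -8$
$q = -14$ ($q = -2 - 12 = -14$)
$B{\left(v \right)} = -36 + v^{2} - 2 v$ ($B{\left(v \right)} = \left(v^{2} - 2 v\right) + \left(4 + 5 \left(-8\right)\right) = \left(v^{2} - 2 v\right) + \left(4 - 40\right) = \left(v^{2} - 2 v\right) - 36 = -36 + v^{2} - 2 v$)
$q B{\left(- \frac{4}{-1} \right)} = - 14 \left(-36 + \left(- \frac{4}{-1}\right)^{2} - 2 \left(- \frac{4}{-1}\right)\right) = - 14 \left(-36 + \left(\left(-4\right) \left(-1\right)\right)^{2} - 2 \left(\left(-4\right) \left(-1\right)\right)\right) = - 14 \left(-36 + 4^{2} - 8\right) = - 14 \left(-36 + 16 - 8\right) = \left(-14\right) \left(-28\right) = 392$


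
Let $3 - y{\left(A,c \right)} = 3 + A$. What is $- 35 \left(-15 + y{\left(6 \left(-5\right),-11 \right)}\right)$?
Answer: $-525$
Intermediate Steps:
$y{\left(A,c \right)} = - A$ ($y{\left(A,c \right)} = 3 - \left(3 + A\right) = - A$)
$- 35 \left(-15 + y{\left(6 \left(-5\right),-11 \right)}\right) = - 35 \left(-15 - 6 \left(-5\right)\right) = - 35 \left(-15 - -30\right) = - 35 \left(-15 + 30\right) = \left(-35\right) 15 = -525$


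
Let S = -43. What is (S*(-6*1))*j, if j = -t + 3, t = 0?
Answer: 774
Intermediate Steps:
j = 3 (j = -1*0 + 3 = 0 + 3 = 3)
(S*(-6*1))*j = -(-258)*3 = -43*(-6)*3 = 258*3 = 774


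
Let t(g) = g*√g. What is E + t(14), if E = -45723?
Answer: -45723 + 14*√14 ≈ -45671.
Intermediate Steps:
t(g) = g^(3/2)
E + t(14) = -45723 + 14^(3/2) = -45723 + 14*√14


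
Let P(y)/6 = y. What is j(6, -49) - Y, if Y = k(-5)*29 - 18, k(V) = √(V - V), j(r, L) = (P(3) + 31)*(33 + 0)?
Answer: 1635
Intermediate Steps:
P(y) = 6*y
j(r, L) = 1617 (j(r, L) = (6*3 + 31)*(33 + 0) = (18 + 31)*33 = 49*33 = 1617)
k(V) = 0 (k(V) = √0 = 0)
Y = -18 (Y = 0*29 - 18 = 0 - 18 = -18)
j(6, -49) - Y = 1617 - 1*(-18) = 1617 + 18 = 1635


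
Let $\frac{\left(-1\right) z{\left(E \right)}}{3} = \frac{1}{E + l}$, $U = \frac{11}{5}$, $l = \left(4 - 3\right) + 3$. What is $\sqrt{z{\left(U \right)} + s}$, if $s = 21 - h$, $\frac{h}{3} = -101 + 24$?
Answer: $\frac{\sqrt{241707}}{31} \approx 15.859$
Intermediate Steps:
$l = 4$ ($l = 1 + 3 = 4$)
$h = -231$ ($h = 3 \left(-101 + 24\right) = 3 \left(-77\right) = -231$)
$U = \frac{11}{5}$ ($U = 11 \cdot \frac{1}{5} = \frac{11}{5} \approx 2.2$)
$z{\left(E \right)} = - \frac{3}{4 + E}$ ($z{\left(E \right)} = - \frac{3}{E + 4} = - \frac{3}{4 + E}$)
$s = 252$ ($s = 21 - -231 = 21 + 231 = 252$)
$\sqrt{z{\left(U \right)} + s} = \sqrt{- \frac{3}{4 + \frac{11}{5}} + 252} = \sqrt{- \frac{3}{\frac{31}{5}} + 252} = \sqrt{\left(-3\right) \frac{5}{31} + 252} = \sqrt{- \frac{15}{31} + 252} = \sqrt{\frac{7797}{31}} = \frac{\sqrt{241707}}{31}$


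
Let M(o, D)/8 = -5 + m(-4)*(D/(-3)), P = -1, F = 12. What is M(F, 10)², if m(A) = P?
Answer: 1600/9 ≈ 177.78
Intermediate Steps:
m(A) = -1
M(o, D) = -40 + 8*D/3 (M(o, D) = 8*(-5 - D/(-3)) = 8*(-5 - D*(-1)/3) = 8*(-5 - (-1)*D/3) = 8*(-5 + D/3) = -40 + 8*D/3)
M(F, 10)² = (-40 + (8/3)*10)² = (-40 + 80/3)² = (-40/3)² = 1600/9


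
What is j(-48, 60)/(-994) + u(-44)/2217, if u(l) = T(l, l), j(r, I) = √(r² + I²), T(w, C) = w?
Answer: -44/2217 - 6*√41/497 ≈ -0.097148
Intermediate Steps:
j(r, I) = √(I² + r²)
u(l) = l
j(-48, 60)/(-994) + u(-44)/2217 = √(60² + (-48)²)/(-994) - 44/2217 = √(3600 + 2304)*(-1/994) - 44*1/2217 = √5904*(-1/994) - 44/2217 = (12*√41)*(-1/994) - 44/2217 = -6*√41/497 - 44/2217 = -44/2217 - 6*√41/497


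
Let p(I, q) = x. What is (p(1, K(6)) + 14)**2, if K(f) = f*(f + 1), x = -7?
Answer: 49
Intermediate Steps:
K(f) = f*(1 + f)
p(I, q) = -7
(p(1, K(6)) + 14)**2 = (-7 + 14)**2 = 7**2 = 49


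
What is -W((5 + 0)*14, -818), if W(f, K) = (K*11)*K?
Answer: -7360364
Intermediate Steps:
W(f, K) = 11*K**2 (W(f, K) = (11*K)*K = 11*K**2)
-W((5 + 0)*14, -818) = -11*(-818)**2 = -11*669124 = -1*7360364 = -7360364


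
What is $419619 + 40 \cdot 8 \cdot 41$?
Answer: $432739$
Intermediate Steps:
$419619 + 40 \cdot 8 \cdot 41 = 419619 + 320 \cdot 41 = 419619 + 13120 = 432739$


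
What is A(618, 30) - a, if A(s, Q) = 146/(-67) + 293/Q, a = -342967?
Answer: 689378921/2010 ≈ 3.4297e+5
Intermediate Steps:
A(s, Q) = -146/67 + 293/Q (A(s, Q) = 146*(-1/67) + 293/Q = -146/67 + 293/Q)
A(618, 30) - a = (-146/67 + 293/30) - 1*(-342967) = (-146/67 + 293*(1/30)) + 342967 = (-146/67 + 293/30) + 342967 = 15251/2010 + 342967 = 689378921/2010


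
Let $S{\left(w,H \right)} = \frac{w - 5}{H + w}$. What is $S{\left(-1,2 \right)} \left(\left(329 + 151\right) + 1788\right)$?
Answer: $-13608$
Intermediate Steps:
$S{\left(w,H \right)} = \frac{-5 + w}{H + w}$
$S{\left(-1,2 \right)} \left(\left(329 + 151\right) + 1788\right) = \frac{-5 - 1}{2 - 1} \left(\left(329 + 151\right) + 1788\right) = 1^{-1} \left(-6\right) \left(480 + 1788\right) = 1 \left(-6\right) 2268 = \left(-6\right) 2268 = -13608$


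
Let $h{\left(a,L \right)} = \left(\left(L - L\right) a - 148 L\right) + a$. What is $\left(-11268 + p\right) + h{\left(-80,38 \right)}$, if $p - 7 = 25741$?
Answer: $8776$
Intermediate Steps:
$p = 25748$ ($p = 7 + 25741 = 25748$)
$h{\left(a,L \right)} = a - 148 L$ ($h{\left(a,L \right)} = \left(0 a - 148 L\right) + a = \left(0 - 148 L\right) + a = - 148 L + a = a - 148 L$)
$\left(-11268 + p\right) + h{\left(-80,38 \right)} = \left(-11268 + 25748\right) - 5704 = 14480 - 5704 = 8776$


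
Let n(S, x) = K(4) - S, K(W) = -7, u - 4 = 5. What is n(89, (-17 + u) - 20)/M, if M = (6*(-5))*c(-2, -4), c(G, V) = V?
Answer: -4/5 ≈ -0.80000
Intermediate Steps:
u = 9 (u = 4 + 5 = 9)
n(S, x) = -7 - S
M = 120 (M = (6*(-5))*(-4) = -30*(-4) = 120)
n(89, (-17 + u) - 20)/M = (-7 - 1*89)/120 = (-7 - 89)*(1/120) = -96*1/120 = -4/5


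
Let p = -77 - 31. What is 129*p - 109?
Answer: -14041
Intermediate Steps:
p = -108
129*p - 109 = 129*(-108) - 109 = -13932 - 109 = -14041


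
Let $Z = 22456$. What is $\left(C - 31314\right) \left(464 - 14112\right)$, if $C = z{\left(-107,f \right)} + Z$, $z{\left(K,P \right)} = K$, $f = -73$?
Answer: $122354320$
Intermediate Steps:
$C = 22349$ ($C = -107 + 22456 = 22349$)
$\left(C - 31314\right) \left(464 - 14112\right) = \left(22349 - 31314\right) \left(464 - 14112\right) = \left(-8965\right) \left(-13648\right) = 122354320$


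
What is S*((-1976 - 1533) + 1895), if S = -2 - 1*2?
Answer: 6456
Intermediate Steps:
S = -4 (S = -2 - 2 = -4)
S*((-1976 - 1533) + 1895) = -4*((-1976 - 1533) + 1895) = -4*(-3509 + 1895) = -4*(-1614) = 6456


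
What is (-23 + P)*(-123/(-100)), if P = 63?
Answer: 246/5 ≈ 49.200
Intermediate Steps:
(-23 + P)*(-123/(-100)) = (-23 + 63)*(-123/(-100)) = 40*(-123*(-1/100)) = 40*(123/100) = 246/5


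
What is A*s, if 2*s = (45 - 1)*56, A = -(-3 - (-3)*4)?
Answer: -11088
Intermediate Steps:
A = -9 (A = -(-3 - 1*(-12)) = -(-3 + 12) = -1*9 = -9)
s = 1232 (s = ((45 - 1)*56)/2 = (44*56)/2 = (½)*2464 = 1232)
A*s = -9*1232 = -11088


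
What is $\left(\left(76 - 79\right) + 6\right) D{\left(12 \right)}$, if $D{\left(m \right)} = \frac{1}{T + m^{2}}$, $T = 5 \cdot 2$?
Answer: $\frac{3}{154} \approx 0.019481$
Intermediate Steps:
$T = 10$
$D{\left(m \right)} = \frac{1}{10 + m^{2}}$
$\left(\left(76 - 79\right) + 6\right) D{\left(12 \right)} = \frac{\left(76 - 79\right) + 6}{10 + 12^{2}} = \frac{\left(76 - 79\right) + 6}{10 + 144} = \frac{-3 + 6}{154} = 3 \cdot \frac{1}{154} = \frac{3}{154}$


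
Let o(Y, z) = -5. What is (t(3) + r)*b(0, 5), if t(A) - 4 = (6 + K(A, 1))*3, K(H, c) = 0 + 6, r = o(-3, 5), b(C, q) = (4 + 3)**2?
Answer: 1715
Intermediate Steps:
b(C, q) = 49 (b(C, q) = 7**2 = 49)
r = -5
K(H, c) = 6
t(A) = 40 (t(A) = 4 + (6 + 6)*3 = 4 + 12*3 = 4 + 36 = 40)
(t(3) + r)*b(0, 5) = (40 - 5)*49 = 35*49 = 1715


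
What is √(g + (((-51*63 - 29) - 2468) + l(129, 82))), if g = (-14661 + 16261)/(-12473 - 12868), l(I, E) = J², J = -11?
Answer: I*√3589107890109/25341 ≈ 74.76*I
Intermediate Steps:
l(I, E) = 121 (l(I, E) = (-11)² = 121)
g = -1600/25341 (g = 1600/(-25341) = 1600*(-1/25341) = -1600/25341 ≈ -0.063139)
√(g + (((-51*63 - 29) - 2468) + l(129, 82))) = √(-1600/25341 + (((-51*63 - 29) - 2468) + 121)) = √(-1600/25341 + (((-3213 - 29) - 2468) + 121)) = √(-1600/25341 + ((-3242 - 2468) + 121)) = √(-1600/25341 + (-5710 + 121)) = √(-1600/25341 - 5589) = √(-141632449/25341) = I*√3589107890109/25341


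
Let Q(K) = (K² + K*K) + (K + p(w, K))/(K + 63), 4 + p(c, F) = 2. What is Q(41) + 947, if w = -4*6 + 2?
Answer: 34475/8 ≈ 4309.4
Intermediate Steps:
w = -22 (w = -24 + 2 = -22)
p(c, F) = -2 (p(c, F) = -4 + 2 = -2)
Q(K) = 2*K² + (-2 + K)/(63 + K) (Q(K) = (K² + K*K) + (K - 2)/(K + 63) = (K² + K²) + (-2 + K)/(63 + K) = 2*K² + (-2 + K)/(63 + K))
Q(41) + 947 = (-2 + 41 + 2*41³ + 126*41²)/(63 + 41) + 947 = (-2 + 41 + 2*68921 + 126*1681)/104 + 947 = (-2 + 41 + 137842 + 211806)/104 + 947 = (1/104)*349687 + 947 = 26899/8 + 947 = 34475/8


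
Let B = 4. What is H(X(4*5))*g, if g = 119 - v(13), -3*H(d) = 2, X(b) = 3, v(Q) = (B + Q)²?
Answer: 340/3 ≈ 113.33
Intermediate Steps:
v(Q) = (4 + Q)²
H(d) = -⅔ (H(d) = -⅓*2 = -⅔)
g = -170 (g = 119 - (4 + 13)² = 119 - 1*17² = 119 - 1*289 = 119 - 289 = -170)
H(X(4*5))*g = -⅔*(-170) = 340/3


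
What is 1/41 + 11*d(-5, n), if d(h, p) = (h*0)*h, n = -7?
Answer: 1/41 ≈ 0.024390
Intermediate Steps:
d(h, p) = 0 (d(h, p) = 0*h = 0)
1/41 + 11*d(-5, n) = 1/41 + 11*0 = 1/41 + 0 = 1/41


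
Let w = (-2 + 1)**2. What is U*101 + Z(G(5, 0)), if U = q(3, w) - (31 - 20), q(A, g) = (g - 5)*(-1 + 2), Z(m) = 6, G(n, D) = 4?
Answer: -1509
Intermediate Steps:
w = 1 (w = (-1)**2 = 1)
q(A, g) = -5 + g (q(A, g) = (-5 + g)*1 = -5 + g)
U = -15 (U = (-5 + 1) - (31 - 20) = -4 - 1*11 = -4 - 11 = -15)
U*101 + Z(G(5, 0)) = -15*101 + 6 = -1515 + 6 = -1509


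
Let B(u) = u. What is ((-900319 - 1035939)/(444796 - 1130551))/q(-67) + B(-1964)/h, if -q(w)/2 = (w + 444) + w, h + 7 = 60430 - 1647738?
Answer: -74614040629/22495856755050 ≈ -0.0033168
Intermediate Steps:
h = -1587315 (h = -7 + (60430 - 1647738) = -7 - 1587308 = -1587315)
q(w) = -888 - 4*w (q(w) = -2*((w + 444) + w) = -2*((444 + w) + w) = -2*(444 + 2*w) = -888 - 4*w)
((-900319 - 1035939)/(444796 - 1130551))/q(-67) + B(-1964)/h = ((-900319 - 1035939)/(444796 - 1130551))/(-888 - 4*(-67)) - 1964/(-1587315) = (-1936258/(-685755))/(-888 + 268) - 1964*(-1/1587315) = -1936258*(-1/685755)/(-620) + 1964/1587315 = (1936258/685755)*(-1/620) + 1964/1587315 = -968129/212584050 + 1964/1587315 = -74614040629/22495856755050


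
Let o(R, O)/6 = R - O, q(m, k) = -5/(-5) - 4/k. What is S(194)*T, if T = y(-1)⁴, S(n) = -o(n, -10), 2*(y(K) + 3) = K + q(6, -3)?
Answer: -326536/9 ≈ -36282.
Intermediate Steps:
q(m, k) = 1 - 4/k (q(m, k) = -5*(-⅕) - 4/k = 1 - 4/k)
o(R, O) = -6*O + 6*R (o(R, O) = 6*(R - O) = -6*O + 6*R)
y(K) = -11/6 + K/2 (y(K) = -3 + (K + (-4 - 3)/(-3))/2 = -3 + (K - ⅓*(-7))/2 = -3 + (K + 7/3)/2 = -3 + (7/3 + K)/2 = -3 + (7/6 + K/2) = -11/6 + K/2)
S(n) = -60 - 6*n (S(n) = -(-6*(-10) + 6*n) = -(60 + 6*n) = -60 - 6*n)
T = 2401/81 (T = (-11/6 + (½)*(-1))⁴ = (-11/6 - ½)⁴ = (-7/3)⁴ = 2401/81 ≈ 29.642)
S(194)*T = (-60 - 6*194)*(2401/81) = (-60 - 1164)*(2401/81) = -1224*2401/81 = -326536/9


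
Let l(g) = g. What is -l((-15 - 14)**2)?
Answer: -841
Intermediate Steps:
-l((-15 - 14)**2) = -(-15 - 14)**2 = -1*(-29)**2 = -1*841 = -841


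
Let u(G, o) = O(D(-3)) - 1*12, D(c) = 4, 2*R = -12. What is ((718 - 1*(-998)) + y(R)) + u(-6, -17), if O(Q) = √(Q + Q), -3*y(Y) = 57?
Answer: 1685 + 2*√2 ≈ 1687.8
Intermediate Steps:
R = -6 (R = (½)*(-12) = -6)
y(Y) = -19 (y(Y) = -⅓*57 = -19)
O(Q) = √2*√Q (O(Q) = √(2*Q) = √2*√Q)
u(G, o) = -12 + 2*√2 (u(G, o) = √2*√4 - 1*12 = √2*2 - 12 = 2*√2 - 12 = -12 + 2*√2)
((718 - 1*(-998)) + y(R)) + u(-6, -17) = ((718 - 1*(-998)) - 19) + (-12 + 2*√2) = ((718 + 998) - 19) + (-12 + 2*√2) = (1716 - 19) + (-12 + 2*√2) = 1697 + (-12 + 2*√2) = 1685 + 2*√2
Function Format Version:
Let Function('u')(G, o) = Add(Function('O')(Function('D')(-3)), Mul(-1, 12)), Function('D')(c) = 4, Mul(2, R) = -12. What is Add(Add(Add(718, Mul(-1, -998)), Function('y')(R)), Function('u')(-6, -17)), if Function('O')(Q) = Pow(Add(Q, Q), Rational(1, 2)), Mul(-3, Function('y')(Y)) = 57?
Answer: Add(1685, Mul(2, Pow(2, Rational(1, 2)))) ≈ 1687.8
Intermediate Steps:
R = -6 (R = Mul(Rational(1, 2), -12) = -6)
Function('y')(Y) = -19 (Function('y')(Y) = Mul(Rational(-1, 3), 57) = -19)
Function('O')(Q) = Mul(Pow(2, Rational(1, 2)), Pow(Q, Rational(1, 2))) (Function('O')(Q) = Pow(Mul(2, Q), Rational(1, 2)) = Mul(Pow(2, Rational(1, 2)), Pow(Q, Rational(1, 2))))
Function('u')(G, o) = Add(-12, Mul(2, Pow(2, Rational(1, 2)))) (Function('u')(G, o) = Add(Mul(Pow(2, Rational(1, 2)), Pow(4, Rational(1, 2))), Mul(-1, 12)) = Add(Mul(Pow(2, Rational(1, 2)), 2), -12) = Add(Mul(2, Pow(2, Rational(1, 2))), -12) = Add(-12, Mul(2, Pow(2, Rational(1, 2)))))
Add(Add(Add(718, Mul(-1, -998)), Function('y')(R)), Function('u')(-6, -17)) = Add(Add(Add(718, Mul(-1, -998)), -19), Add(-12, Mul(2, Pow(2, Rational(1, 2))))) = Add(Add(Add(718, 998), -19), Add(-12, Mul(2, Pow(2, Rational(1, 2))))) = Add(Add(1716, -19), Add(-12, Mul(2, Pow(2, Rational(1, 2))))) = Add(1697, Add(-12, Mul(2, Pow(2, Rational(1, 2))))) = Add(1685, Mul(2, Pow(2, Rational(1, 2))))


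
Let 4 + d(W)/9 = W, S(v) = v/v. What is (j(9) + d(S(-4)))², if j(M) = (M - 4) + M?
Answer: 169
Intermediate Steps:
S(v) = 1
d(W) = -36 + 9*W
j(M) = -4 + 2*M (j(M) = (-4 + M) + M = -4 + 2*M)
(j(9) + d(S(-4)))² = ((-4 + 2*9) + (-36 + 9*1))² = ((-4 + 18) + (-36 + 9))² = (14 - 27)² = (-13)² = 169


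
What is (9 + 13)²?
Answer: 484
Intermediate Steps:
(9 + 13)² = 22² = 484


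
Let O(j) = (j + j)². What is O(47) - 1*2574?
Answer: 6262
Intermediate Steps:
O(j) = 4*j² (O(j) = (2*j)² = 4*j²)
O(47) - 1*2574 = 4*47² - 1*2574 = 4*2209 - 2574 = 8836 - 2574 = 6262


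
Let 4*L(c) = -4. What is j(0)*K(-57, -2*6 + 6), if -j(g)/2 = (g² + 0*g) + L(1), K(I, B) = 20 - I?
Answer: 154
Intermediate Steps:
L(c) = -1 (L(c) = (¼)*(-4) = -1)
j(g) = 2 - 2*g² (j(g) = -2*((g² + 0*g) - 1) = -2*((g² + 0) - 1) = -2*(g² - 1) = -2*(-1 + g²) = 2 - 2*g²)
j(0)*K(-57, -2*6 + 6) = (2 - 2*0²)*(20 - 1*(-57)) = (2 - 2*0)*(20 + 57) = (2 + 0)*77 = 2*77 = 154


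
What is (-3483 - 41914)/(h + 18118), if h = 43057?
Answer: -45397/61175 ≈ -0.74208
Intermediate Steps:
(-3483 - 41914)/(h + 18118) = (-3483 - 41914)/(43057 + 18118) = -45397/61175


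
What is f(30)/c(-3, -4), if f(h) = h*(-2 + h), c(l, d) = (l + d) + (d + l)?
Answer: -60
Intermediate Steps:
c(l, d) = 2*d + 2*l (c(l, d) = (d + l) + (d + l) = 2*d + 2*l)
f(30)/c(-3, -4) = (30*(-2 + 30))/(2*(-4) + 2*(-3)) = (30*28)/(-8 - 6) = 840/(-14) = 840*(-1/14) = -60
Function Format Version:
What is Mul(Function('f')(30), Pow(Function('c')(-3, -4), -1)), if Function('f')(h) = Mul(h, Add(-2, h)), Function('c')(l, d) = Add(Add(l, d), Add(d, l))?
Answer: -60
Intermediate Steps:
Function('c')(l, d) = Add(Mul(2, d), Mul(2, l)) (Function('c')(l, d) = Add(Add(d, l), Add(d, l)) = Add(Mul(2, d), Mul(2, l)))
Mul(Function('f')(30), Pow(Function('c')(-3, -4), -1)) = Mul(Mul(30, Add(-2, 30)), Pow(Add(Mul(2, -4), Mul(2, -3)), -1)) = Mul(Mul(30, 28), Pow(Add(-8, -6), -1)) = Mul(840, Pow(-14, -1)) = Mul(840, Rational(-1, 14)) = -60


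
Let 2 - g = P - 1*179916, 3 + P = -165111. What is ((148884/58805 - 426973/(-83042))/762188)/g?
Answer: 1972198547/67589609313069739840 ≈ 2.9179e-11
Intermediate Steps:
P = -165114 (P = -3 - 165111 = -165114)
g = 345032 (g = 2 - (-165114 - 1*179916) = 2 - (-165114 - 179916) = 2 - 1*(-345030) = 2 + 345030 = 345032)
((148884/58805 - 426973/(-83042))/762188)/g = ((148884/58805 - 426973/(-83042))/762188)/345032 = ((148884*(1/58805) - 426973*(-1/83042))*(1/762188))*(1/345032) = ((7836/3095 + 426973/83042)*(1/762188))*(1/345032) = ((1972198547/257014990)*(1/762188))*(1/345032) = (1972198547/195893741198120)*(1/345032) = 1972198547/67589609313069739840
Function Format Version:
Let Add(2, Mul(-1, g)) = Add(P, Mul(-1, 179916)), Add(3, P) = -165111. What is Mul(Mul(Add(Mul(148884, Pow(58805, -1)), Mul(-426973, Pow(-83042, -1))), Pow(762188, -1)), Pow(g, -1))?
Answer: Rational(1972198547, 67589609313069739840) ≈ 2.9179e-11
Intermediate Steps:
P = -165114 (P = Add(-3, -165111) = -165114)
g = 345032 (g = Add(2, Mul(-1, Add(-165114, Mul(-1, 179916)))) = Add(2, Mul(-1, Add(-165114, -179916))) = Add(2, Mul(-1, -345030)) = Add(2, 345030) = 345032)
Mul(Mul(Add(Mul(148884, Pow(58805, -1)), Mul(-426973, Pow(-83042, -1))), Pow(762188, -1)), Pow(g, -1)) = Mul(Mul(Add(Mul(148884, Pow(58805, -1)), Mul(-426973, Pow(-83042, -1))), Pow(762188, -1)), Pow(345032, -1)) = Mul(Mul(Add(Mul(148884, Rational(1, 58805)), Mul(-426973, Rational(-1, 83042))), Rational(1, 762188)), Rational(1, 345032)) = Mul(Mul(Add(Rational(7836, 3095), Rational(426973, 83042)), Rational(1, 762188)), Rational(1, 345032)) = Mul(Mul(Rational(1972198547, 257014990), Rational(1, 762188)), Rational(1, 345032)) = Mul(Rational(1972198547, 195893741198120), Rational(1, 345032)) = Rational(1972198547, 67589609313069739840)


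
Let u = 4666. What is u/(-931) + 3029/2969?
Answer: -11033355/2764139 ≈ -3.9916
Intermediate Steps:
u/(-931) + 3029/2969 = 4666/(-931) + 3029/2969 = 4666*(-1/931) + 3029*(1/2969) = -4666/931 + 3029/2969 = -11033355/2764139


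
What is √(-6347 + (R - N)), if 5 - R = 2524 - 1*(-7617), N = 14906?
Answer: I*√31389 ≈ 177.17*I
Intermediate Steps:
R = -10136 (R = 5 - (2524 - 1*(-7617)) = 5 - (2524 + 7617) = 5 - 1*10141 = 5 - 10141 = -10136)
√(-6347 + (R - N)) = √(-6347 + (-10136 - 1*14906)) = √(-6347 + (-10136 - 14906)) = √(-6347 - 25042) = √(-31389) = I*√31389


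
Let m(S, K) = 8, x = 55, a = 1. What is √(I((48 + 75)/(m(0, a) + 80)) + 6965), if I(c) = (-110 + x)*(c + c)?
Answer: √27245/2 ≈ 82.530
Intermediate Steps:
I(c) = -110*c (I(c) = (-110 + 55)*(c + c) = -110*c)
√(I((48 + 75)/(m(0, a) + 80)) + 6965) = √(-110*(48 + 75)/(8 + 80) + 6965) = √(-13530/88 + 6965) = √(-110*123/88 + 6965) = √(-615/4 + 6965) = √(27245/4) = √27245/2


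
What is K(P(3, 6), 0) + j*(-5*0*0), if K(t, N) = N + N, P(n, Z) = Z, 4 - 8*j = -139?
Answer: 0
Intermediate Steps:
j = 143/8 (j = ½ - ⅛*(-139) = ½ + 139/8 = 143/8 ≈ 17.875)
K(t, N) = 2*N
K(P(3, 6), 0) + j*(-5*0*0) = 2*0 + 143*(-5*0*0)/8 = 0 + 143*(0*0)/8 = 0 + (143/8)*0 = 0 + 0 = 0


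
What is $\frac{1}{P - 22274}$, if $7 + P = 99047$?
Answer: $\frac{1}{76766} \approx 1.3027 \cdot 10^{-5}$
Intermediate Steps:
$P = 99040$ ($P = -7 + 99047 = 99040$)
$\frac{1}{P - 22274} = \frac{1}{99040 - 22274} = \frac{1}{76766}$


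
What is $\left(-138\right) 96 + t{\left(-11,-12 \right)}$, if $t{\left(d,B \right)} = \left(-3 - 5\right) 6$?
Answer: $-13296$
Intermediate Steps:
$t{\left(d,B \right)} = -48$ ($t{\left(d,B \right)} = \left(-8\right) 6 = -48$)
$\left(-138\right) 96 + t{\left(-11,-12 \right)} = \left(-138\right) 96 - 48 = -13248 - 48 = -13296$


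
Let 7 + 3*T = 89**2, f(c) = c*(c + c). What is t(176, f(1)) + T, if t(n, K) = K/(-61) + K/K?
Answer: 160977/61 ≈ 2639.0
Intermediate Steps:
f(c) = 2*c**2 (f(c) = c*(2*c) = 2*c**2)
t(n, K) = 1 - K/61 (t(n, K) = K*(-1/61) + 1 = -K/61 + 1 = 1 - K/61)
T = 2638 (T = -7/3 + (1/3)*89**2 = -7/3 + (1/3)*7921 = -7/3 + 7921/3 = 2638)
t(176, f(1)) + T = (1 - 2*1**2/61) + 2638 = (1 - 2/61) + 2638 = 59/61 + 2638 = 160977/61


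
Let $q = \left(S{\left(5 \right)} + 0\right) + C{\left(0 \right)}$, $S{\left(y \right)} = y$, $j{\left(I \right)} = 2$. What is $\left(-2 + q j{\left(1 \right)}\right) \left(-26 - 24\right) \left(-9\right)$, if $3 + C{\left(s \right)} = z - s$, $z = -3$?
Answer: $-1800$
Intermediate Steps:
$C{\left(s \right)} = -6 - s$ ($C{\left(s \right)} = -3 - \left(3 + s\right) = -6 - s$)
$q = -1$ ($q = \left(5 + 0\right) - 6 = 5 + \left(-6 + 0\right) = 5 - 6 = -1$)
$\left(-2 + q j{\left(1 \right)}\right) \left(-26 - 24\right) \left(-9\right) = \left(-2 - 2\right) \left(-26 - 24\right) \left(-9\right) = \left(-2 - 2\right) \left(\left(-50\right) \left(-9\right)\right) = \left(-4\right) 450 = -1800$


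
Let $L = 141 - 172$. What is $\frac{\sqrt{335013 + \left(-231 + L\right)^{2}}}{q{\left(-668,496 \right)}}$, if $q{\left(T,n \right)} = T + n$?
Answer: $- \frac{\sqrt{403657}}{172} \approx -3.6938$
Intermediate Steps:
$L = -31$ ($L = 141 - 172 = -31$)
$\frac{\sqrt{335013 + \left(-231 + L\right)^{2}}}{q{\left(-668,496 \right)}} = \frac{\sqrt{335013 + \left(-231 - 31\right)^{2}}}{-668 + 496} = \frac{\sqrt{335013 + \left(-262\right)^{2}}}{-172} = \sqrt{335013 + 68644} \left(- \frac{1}{172}\right) = \sqrt{403657} \left(- \frac{1}{172}\right) = - \frac{\sqrt{403657}}{172}$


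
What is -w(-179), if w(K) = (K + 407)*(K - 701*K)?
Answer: -28568400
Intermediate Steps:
w(K) = -700*K*(407 + K) (w(K) = (407 + K)*(-700*K) = -700*K*(407 + K))
-w(-179) = -(-700)*(-179)*(407 - 179) = -(-700)*(-179)*228 = -1*28568400 = -28568400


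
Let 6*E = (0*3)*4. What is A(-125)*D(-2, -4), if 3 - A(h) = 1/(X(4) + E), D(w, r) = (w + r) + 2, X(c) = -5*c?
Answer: -61/5 ≈ -12.200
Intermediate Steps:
E = 0 (E = ((0*3)*4)/6 = (0*4)/6 = (⅙)*0 = 0)
D(w, r) = 2 + r + w (D(w, r) = (r + w) + 2 = 2 + r + w)
A(h) = 61/20 (A(h) = 3 - 1/(-5*4 + 0) = 3 - 1/(-20 + 0) = 3 - 1/(-20) = 3 - 1*(-1/20) = 3 + 1/20 = 61/20)
A(-125)*D(-2, -4) = 61*(2 - 4 - 2)/20 = (61/20)*(-4) = -61/5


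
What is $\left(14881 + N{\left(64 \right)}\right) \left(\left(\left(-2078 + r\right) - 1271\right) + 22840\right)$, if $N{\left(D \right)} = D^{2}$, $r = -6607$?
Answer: $244499668$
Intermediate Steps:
$\left(14881 + N{\left(64 \right)}\right) \left(\left(\left(-2078 + r\right) - 1271\right) + 22840\right) = \left(14881 + 64^{2}\right) \left(\left(\left(-2078 - 6607\right) - 1271\right) + 22840\right) = \left(14881 + 4096\right) \left(\left(-8685 - 1271\right) + 22840\right) = 18977 \left(-9956 + 22840\right) = 18977 \cdot 12884 = 244499668$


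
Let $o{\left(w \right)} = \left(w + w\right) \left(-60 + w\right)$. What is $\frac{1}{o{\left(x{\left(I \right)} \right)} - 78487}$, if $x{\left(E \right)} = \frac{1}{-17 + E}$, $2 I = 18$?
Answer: $- \frac{32}{2511103} \approx -1.2743 \cdot 10^{-5}$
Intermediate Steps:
$I = 9$ ($I = \frac{1}{2} \cdot 18 = 9$)
$o{\left(w \right)} = 2 w \left(-60 + w\right)$
$\frac{1}{o{\left(x{\left(I \right)} \right)} - 78487} = \frac{1}{\frac{2 \left(-60 + \frac{1}{-17 + 9}\right)}{-17 + 9} - 78487} = \frac{1}{\frac{2 \left(-60 + \frac{1}{-8}\right)}{-8} - 78487} = \frac{1}{2 \left(- \frac{1}{8}\right) \left(-60 - \frac{1}{8}\right) - 78487} = \frac{1}{2 \left(- \frac{1}{8}\right) \left(- \frac{481}{8}\right) - 78487} = \frac{1}{\frac{481}{32} - 78487} = \frac{1}{- \frac{2511103}{32}} = - \frac{32}{2511103}$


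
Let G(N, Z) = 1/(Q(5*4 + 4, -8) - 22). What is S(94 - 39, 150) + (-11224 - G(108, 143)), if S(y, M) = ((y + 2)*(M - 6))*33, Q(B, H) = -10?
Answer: 8308481/32 ≈ 2.5964e+5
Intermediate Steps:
G(N, Z) = -1/32 (G(N, Z) = 1/(-10 - 22) = 1/(-32) = -1/32)
S(y, M) = 33*(-6 + M)*(2 + y) (S(y, M) = ((2 + y)*(-6 + M))*33 = ((-6 + M)*(2 + y))*33 = 33*(-6 + M)*(2 + y))
S(94 - 39, 150) + (-11224 - G(108, 143)) = (-396 - 198*(94 - 39) + 66*150 + 33*150*(94 - 39)) + (-11224 - 1*(-1/32)) = (-396 - 198*55 + 9900 + 33*150*55) + (-11224 + 1/32) = (-396 - 10890 + 9900 + 272250) - 359167/32 = 270864 - 359167/32 = 8308481/32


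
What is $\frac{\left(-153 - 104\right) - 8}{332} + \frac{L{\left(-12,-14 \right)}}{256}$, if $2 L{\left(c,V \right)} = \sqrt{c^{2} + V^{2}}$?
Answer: $- \frac{265}{332} + \frac{\sqrt{85}}{256} \approx -0.76218$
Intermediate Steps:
$L{\left(c,V \right)} = \frac{\sqrt{V^{2} + c^{2}}}{2}$ ($L{\left(c,V \right)} = \frac{\sqrt{c^{2} + V^{2}}}{2} = \frac{\sqrt{V^{2} + c^{2}}}{2}$)
$\frac{\left(-153 - 104\right) - 8}{332} + \frac{L{\left(-12,-14 \right)}}{256} = \frac{\left(-153 - 104\right) - 8}{332} + \frac{\frac{1}{2} \sqrt{\left(-14\right)^{2} + \left(-12\right)^{2}}}{256} = \left(-257 - 8\right) \frac{1}{332} + \frac{\sqrt{196 + 144}}{2} \cdot \frac{1}{256} = \left(-265\right) \frac{1}{332} + \frac{\sqrt{340}}{2} \cdot \frac{1}{256} = - \frac{265}{332} + \frac{2 \sqrt{85}}{2} \cdot \frac{1}{256} = - \frac{265}{332} + \sqrt{85} \cdot \frac{1}{256} = - \frac{265}{332} + \frac{\sqrt{85}}{256}$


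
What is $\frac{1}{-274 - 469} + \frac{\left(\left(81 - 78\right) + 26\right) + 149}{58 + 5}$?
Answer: $\frac{132191}{46809} \approx 2.8241$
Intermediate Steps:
$\frac{1}{-274 - 469} + \frac{\left(\left(81 - 78\right) + 26\right) + 149}{58 + 5} = \frac{1}{-743} + \frac{\left(3 + 26\right) + 149}{63} = - \frac{1}{743} + \left(29 + 149\right) \frac{1}{63} = - \frac{1}{743} + 178 \cdot \frac{1}{63} = - \frac{1}{743} + \frac{178}{63} = \frac{132191}{46809}$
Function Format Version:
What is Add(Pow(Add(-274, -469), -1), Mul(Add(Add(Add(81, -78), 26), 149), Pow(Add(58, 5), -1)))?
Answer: Rational(132191, 46809) ≈ 2.8241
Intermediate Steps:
Add(Pow(Add(-274, -469), -1), Mul(Add(Add(Add(81, -78), 26), 149), Pow(Add(58, 5), -1))) = Add(Pow(-743, -1), Mul(Add(Add(3, 26), 149), Pow(63, -1))) = Add(Rational(-1, 743), Mul(Add(29, 149), Rational(1, 63))) = Add(Rational(-1, 743), Mul(178, Rational(1, 63))) = Add(Rational(-1, 743), Rational(178, 63)) = Rational(132191, 46809)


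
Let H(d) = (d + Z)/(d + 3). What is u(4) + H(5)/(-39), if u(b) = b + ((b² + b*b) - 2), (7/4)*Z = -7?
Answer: 10607/312 ≈ 33.997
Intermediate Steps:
Z = -4 (Z = (4/7)*(-7) = -4)
H(d) = (-4 + d)/(3 + d) (H(d) = (d - 4)/(d + 3) = (-4 + d)/(3 + d))
u(b) = -2 + b + 2*b² (u(b) = b + ((b² + b²) - 2) = b + (2*b² - 2) = b + (-2 + 2*b²) = -2 + b + 2*b²)
u(4) + H(5)/(-39) = (-2 + 4 + 2*4²) + ((-4 + 5)/(3 + 5))/(-39) = (-2 + 4 + 2*16) - 1/(39*8) = (-2 + 4 + 32) - 1/312 = 34 - 1/39*⅛ = 34 - 1/312 = 10607/312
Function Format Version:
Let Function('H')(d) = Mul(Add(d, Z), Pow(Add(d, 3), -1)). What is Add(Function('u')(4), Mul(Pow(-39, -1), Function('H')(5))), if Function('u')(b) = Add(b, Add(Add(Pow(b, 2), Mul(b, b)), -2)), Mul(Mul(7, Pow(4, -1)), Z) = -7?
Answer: Rational(10607, 312) ≈ 33.997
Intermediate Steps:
Z = -4 (Z = Mul(Rational(4, 7), -7) = -4)
Function('H')(d) = Mul(Pow(Add(3, d), -1), Add(-4, d)) (Function('H')(d) = Mul(Add(d, -4), Pow(Add(d, 3), -1)) = Mul(Add(-4, d), Pow(Add(3, d), -1)) = Mul(Pow(Add(3, d), -1), Add(-4, d)))
Function('u')(b) = Add(-2, b, Mul(2, Pow(b, 2))) (Function('u')(b) = Add(b, Add(Add(Pow(b, 2), Pow(b, 2)), -2)) = Add(b, Add(Mul(2, Pow(b, 2)), -2)) = Add(b, Add(-2, Mul(2, Pow(b, 2)))) = Add(-2, b, Mul(2, Pow(b, 2))))
Add(Function('u')(4), Mul(Pow(-39, -1), Function('H')(5))) = Add(Add(-2, 4, Mul(2, Pow(4, 2))), Mul(Pow(-39, -1), Mul(Pow(Add(3, 5), -1), Add(-4, 5)))) = Add(Add(-2, 4, Mul(2, 16)), Mul(Rational(-1, 39), Mul(Pow(8, -1), 1))) = Add(Add(-2, 4, 32), Mul(Rational(-1, 39), Mul(Rational(1, 8), 1))) = Add(34, Mul(Rational(-1, 39), Rational(1, 8))) = Add(34, Rational(-1, 312)) = Rational(10607, 312)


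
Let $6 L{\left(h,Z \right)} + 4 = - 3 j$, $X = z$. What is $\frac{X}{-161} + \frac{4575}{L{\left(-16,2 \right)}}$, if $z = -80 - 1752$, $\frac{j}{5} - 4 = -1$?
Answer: $- \frac{618526}{1127} \approx -548.83$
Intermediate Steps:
$j = 15$ ($j = 20 + 5 \left(-1\right) = 20 - 5 = 15$)
$z = -1832$ ($z = -80 - 1752 = -1832$)
$X = -1832$
$L{\left(h,Z \right)} = - \frac{49}{6}$ ($L{\left(h,Z \right)} = - \frac{2}{3} + \frac{\left(-3\right) 15}{6} = - \frac{2}{3} + \frac{1}{6} \left(-45\right) = - \frac{2}{3} - \frac{15}{2} = - \frac{49}{6}$)
$\frac{X}{-161} + \frac{4575}{L{\left(-16,2 \right)}} = - \frac{1832}{-161} + \frac{4575}{- \frac{49}{6}} = \left(-1832\right) \left(- \frac{1}{161}\right) + 4575 \left(- \frac{6}{49}\right) = \frac{1832}{161} - \frac{27450}{49} = - \frac{618526}{1127}$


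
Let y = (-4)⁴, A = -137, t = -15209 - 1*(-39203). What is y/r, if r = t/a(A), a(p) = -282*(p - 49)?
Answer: 24064/43 ≈ 559.63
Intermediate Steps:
t = 23994 (t = -15209 + 39203 = 23994)
y = 256
a(p) = 13818 - 282*p (a(p) = -282*(-49 + p) = 13818 - 282*p)
r = 43/94 (r = 23994/(13818 - 282*(-137)) = 23994/(13818 + 38634) = 23994/52452 = 23994*(1/52452) = 43/94 ≈ 0.45745)
y/r = 256/(43/94) = 256*(94/43) = 24064/43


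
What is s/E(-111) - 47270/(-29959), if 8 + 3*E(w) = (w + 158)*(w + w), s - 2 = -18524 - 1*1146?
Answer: 1130647088/156415939 ≈ 7.2285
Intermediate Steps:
s = -19668 (s = 2 + (-18524 - 1*1146) = 2 + (-18524 - 1146) = 2 - 19670 = -19668)
E(w) = -8/3 + 2*w*(158 + w)/3 (E(w) = -8/3 + ((w + 158)*(w + w))/3 = -8/3 + ((158 + w)*(2*w))/3 = -8/3 + (2*w*(158 + w))/3 = -8/3 + 2*w*(158 + w)/3)
s/E(-111) - 47270/(-29959) = -19668/(-8/3 + (⅔)*(-111)² + (316/3)*(-111)) - 47270/(-29959) = -19668/(-8/3 + (⅔)*12321 - 11692) - 47270*(-1/29959) = -19668/(-8/3 + 8214 - 11692) + 47270/29959 = -19668/(-10442/3) + 47270/29959 = -19668*(-3/10442) + 47270/29959 = 29502/5221 + 47270/29959 = 1130647088/156415939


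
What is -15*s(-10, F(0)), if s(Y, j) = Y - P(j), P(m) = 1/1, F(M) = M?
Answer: 165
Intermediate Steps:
P(m) = 1
s(Y, j) = -1 + Y (s(Y, j) = Y - 1*1 = Y - 1 = -1 + Y)
-15*s(-10, F(0)) = -15*(-1 - 10) = -15*(-11) = 165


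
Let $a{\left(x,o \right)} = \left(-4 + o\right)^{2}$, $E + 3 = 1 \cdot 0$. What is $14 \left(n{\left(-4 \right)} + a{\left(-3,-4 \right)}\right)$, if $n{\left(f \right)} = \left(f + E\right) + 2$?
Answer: $826$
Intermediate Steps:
$E = -3$ ($E = -3 + 1 \cdot 0 = -3 + 0 = -3$)
$n{\left(f \right)} = -1 + f$ ($n{\left(f \right)} = \left(f - 3\right) + 2 = \left(-3 + f\right) + 2 = -1 + f$)
$14 \left(n{\left(-4 \right)} + a{\left(-3,-4 \right)}\right) = 14 \left(\left(-1 - 4\right) + \left(-4 - 4\right)^{2}\right) = 14 \left(-5 + \left(-8\right)^{2}\right) = 14 \left(-5 + 64\right) = 14 \cdot 59 = 826$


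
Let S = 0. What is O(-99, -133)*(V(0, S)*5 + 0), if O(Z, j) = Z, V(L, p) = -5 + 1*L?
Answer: 2475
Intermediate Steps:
V(L, p) = -5 + L
O(-99, -133)*(V(0, S)*5 + 0) = -99*((-5 + 0)*5 + 0) = -99*(-5*5 + 0) = -99*(-25 + 0) = -99*(-25) = 2475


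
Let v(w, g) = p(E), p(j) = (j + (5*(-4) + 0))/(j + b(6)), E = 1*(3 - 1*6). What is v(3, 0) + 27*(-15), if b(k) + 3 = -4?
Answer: -4027/10 ≈ -402.70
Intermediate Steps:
E = -3 (E = 1*(3 - 6) = 1*(-3) = -3)
b(k) = -7 (b(k) = -3 - 4 = -7)
p(j) = (-20 + j)/(-7 + j) (p(j) = (j + (5*(-4) + 0))/(j - 7) = (j + (-20 + 0))/(-7 + j) = (j - 20)/(-7 + j) = (-20 + j)/(-7 + j))
v(w, g) = 23/10 (v(w, g) = (-20 - 3)/(-7 - 3) = -23/(-10) = -⅒*(-23) = 23/10)
v(3, 0) + 27*(-15) = 23/10 + 27*(-15) = 23/10 - 405 = -4027/10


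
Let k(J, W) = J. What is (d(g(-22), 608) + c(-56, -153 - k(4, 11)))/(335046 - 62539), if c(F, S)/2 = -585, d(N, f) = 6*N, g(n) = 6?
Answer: -1134/272507 ≈ -0.0041614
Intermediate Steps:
c(F, S) = -1170 (c(F, S) = 2*(-585) = -1170)
(d(g(-22), 608) + c(-56, -153 - k(4, 11)))/(335046 - 62539) = (6*6 - 1170)/(335046 - 62539) = (36 - 1170)/272507 = -1134*1/272507 = -1134/272507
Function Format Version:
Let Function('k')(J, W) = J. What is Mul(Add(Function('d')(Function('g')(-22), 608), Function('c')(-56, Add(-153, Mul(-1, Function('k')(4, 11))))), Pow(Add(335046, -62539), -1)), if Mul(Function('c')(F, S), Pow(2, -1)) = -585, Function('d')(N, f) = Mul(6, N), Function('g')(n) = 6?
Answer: Rational(-1134, 272507) ≈ -0.0041614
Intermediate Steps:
Function('c')(F, S) = -1170 (Function('c')(F, S) = Mul(2, -585) = -1170)
Mul(Add(Function('d')(Function('g')(-22), 608), Function('c')(-56, Add(-153, Mul(-1, Function('k')(4, 11))))), Pow(Add(335046, -62539), -1)) = Mul(Add(Mul(6, 6), -1170), Pow(Add(335046, -62539), -1)) = Mul(Add(36, -1170), Pow(272507, -1)) = Mul(-1134, Rational(1, 272507)) = Rational(-1134, 272507)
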